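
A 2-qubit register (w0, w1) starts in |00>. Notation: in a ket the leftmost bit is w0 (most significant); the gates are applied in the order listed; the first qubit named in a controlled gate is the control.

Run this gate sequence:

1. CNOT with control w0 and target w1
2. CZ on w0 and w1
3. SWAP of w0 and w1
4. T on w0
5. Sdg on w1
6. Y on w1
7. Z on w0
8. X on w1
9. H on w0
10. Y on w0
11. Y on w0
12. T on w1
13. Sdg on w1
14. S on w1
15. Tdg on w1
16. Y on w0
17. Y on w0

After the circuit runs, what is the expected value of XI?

In the final state, XI has expectation 1.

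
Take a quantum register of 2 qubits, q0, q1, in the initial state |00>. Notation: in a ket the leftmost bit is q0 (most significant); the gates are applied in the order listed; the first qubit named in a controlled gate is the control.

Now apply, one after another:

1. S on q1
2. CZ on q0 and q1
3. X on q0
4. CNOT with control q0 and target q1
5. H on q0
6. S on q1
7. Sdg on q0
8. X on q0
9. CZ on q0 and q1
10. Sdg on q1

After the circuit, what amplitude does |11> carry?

The final state's coefficient on |11> equals -sqrt(2)/2.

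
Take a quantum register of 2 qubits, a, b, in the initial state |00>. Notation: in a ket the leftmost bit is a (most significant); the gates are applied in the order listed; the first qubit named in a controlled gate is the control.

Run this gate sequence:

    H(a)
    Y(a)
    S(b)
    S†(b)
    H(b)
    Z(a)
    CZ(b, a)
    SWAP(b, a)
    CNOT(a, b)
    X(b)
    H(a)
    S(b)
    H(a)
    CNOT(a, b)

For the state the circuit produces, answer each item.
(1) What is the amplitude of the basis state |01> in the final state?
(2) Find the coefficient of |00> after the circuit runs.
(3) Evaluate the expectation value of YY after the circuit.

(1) The final state's coefficient on |01> equals 1/2. Key observation: gates 3-4 undo each other exactly, leaving only the rest of the circuit to track.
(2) The amplitude on |00> is -I/2.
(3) In the final state, YY has expectation -1.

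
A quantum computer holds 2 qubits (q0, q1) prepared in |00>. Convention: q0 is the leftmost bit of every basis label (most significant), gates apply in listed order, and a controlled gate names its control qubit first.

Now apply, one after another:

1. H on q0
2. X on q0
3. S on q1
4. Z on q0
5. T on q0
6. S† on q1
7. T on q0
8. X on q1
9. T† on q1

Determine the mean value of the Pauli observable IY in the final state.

The observable IY averages to 0.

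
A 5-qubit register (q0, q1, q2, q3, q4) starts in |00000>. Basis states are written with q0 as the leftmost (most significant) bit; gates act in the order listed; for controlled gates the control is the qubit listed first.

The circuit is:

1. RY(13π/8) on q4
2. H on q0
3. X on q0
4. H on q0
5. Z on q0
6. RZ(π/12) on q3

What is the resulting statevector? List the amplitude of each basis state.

The final amplitudes are exp(23*I*pi/24)*cos(3*pi/16) on |00000>, -exp(23*I*pi/24)*sin(3*pi/16) on |00001>, and 0 on every other basis state. Key observation: steps 2-5 multiply out to the identity, so the circuit reduces to the remaining gates.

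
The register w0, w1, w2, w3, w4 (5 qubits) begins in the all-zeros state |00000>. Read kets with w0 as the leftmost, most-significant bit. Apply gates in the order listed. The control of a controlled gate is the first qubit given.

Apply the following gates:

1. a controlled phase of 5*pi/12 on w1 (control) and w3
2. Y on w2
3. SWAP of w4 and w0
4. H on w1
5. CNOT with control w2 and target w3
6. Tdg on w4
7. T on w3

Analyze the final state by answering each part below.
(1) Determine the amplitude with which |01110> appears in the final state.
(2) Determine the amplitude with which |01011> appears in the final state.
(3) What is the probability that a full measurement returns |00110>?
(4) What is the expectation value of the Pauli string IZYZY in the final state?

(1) |01110> carries amplitude sqrt(2)*exp(3*I*pi/4)/2 in the final state.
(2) The final state's coefficient on |01011> equals 0.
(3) A full measurement returns |00110> with probability 1/2.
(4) The expectation value of IZYZY is 0.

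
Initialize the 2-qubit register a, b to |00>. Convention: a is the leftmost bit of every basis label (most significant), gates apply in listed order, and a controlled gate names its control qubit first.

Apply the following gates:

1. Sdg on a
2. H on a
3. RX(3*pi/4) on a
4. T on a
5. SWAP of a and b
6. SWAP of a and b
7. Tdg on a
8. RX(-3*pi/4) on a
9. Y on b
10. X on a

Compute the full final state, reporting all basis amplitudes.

After the circuit, the state carries amplitude 0 on |00>, sqrt(2)*I/2 on |01>, 0 on |10>, sqrt(2)*I/2 on |11>. Key observation: the block from step 3 through step 8 cancels to the identity and can be dropped.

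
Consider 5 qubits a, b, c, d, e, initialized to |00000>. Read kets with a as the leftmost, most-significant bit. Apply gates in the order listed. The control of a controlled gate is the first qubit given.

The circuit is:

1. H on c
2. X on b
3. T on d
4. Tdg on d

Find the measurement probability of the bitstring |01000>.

A full measurement returns |01000> with probability 1/2.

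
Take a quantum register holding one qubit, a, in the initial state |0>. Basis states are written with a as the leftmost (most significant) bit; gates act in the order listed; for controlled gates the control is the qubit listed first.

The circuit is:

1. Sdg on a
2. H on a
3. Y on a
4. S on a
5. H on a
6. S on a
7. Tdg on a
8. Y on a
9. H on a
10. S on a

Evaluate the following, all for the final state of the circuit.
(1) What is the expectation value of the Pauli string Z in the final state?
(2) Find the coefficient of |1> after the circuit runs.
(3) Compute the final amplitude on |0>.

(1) In the final state, Z has expectation sqrt(2)/2.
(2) The final state's coefficient on |1> equals sqrt(2)*(-1 - I - exp(3*I*pi/4) + exp(I*pi/4))/4.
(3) |0> carries amplitude sqrt(2)*(1 - I - exp(I*pi/4) - exp(3*I*pi/4))/4 in the final state.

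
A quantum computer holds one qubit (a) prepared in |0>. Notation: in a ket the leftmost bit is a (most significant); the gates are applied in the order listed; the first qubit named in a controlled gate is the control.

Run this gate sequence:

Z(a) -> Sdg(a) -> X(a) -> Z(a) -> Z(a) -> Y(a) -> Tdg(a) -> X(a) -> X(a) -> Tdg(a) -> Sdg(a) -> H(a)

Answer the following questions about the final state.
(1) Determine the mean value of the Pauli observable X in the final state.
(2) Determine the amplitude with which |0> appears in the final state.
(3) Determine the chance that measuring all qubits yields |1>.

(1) The observable X averages to 1.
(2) The amplitude on |0> is -sqrt(2)*I/2.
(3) Outcome |1> occurs with probability 1/2.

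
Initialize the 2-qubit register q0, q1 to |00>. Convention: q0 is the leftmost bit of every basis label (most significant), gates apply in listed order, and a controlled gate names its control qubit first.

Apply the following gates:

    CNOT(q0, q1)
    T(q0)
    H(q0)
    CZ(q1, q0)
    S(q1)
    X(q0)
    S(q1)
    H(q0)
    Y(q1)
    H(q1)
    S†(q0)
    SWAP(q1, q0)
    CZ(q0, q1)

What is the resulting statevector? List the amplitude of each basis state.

The final amplitudes are sqrt(2)*I/2 on |00>, 0 on |01>, -sqrt(2)*I/2 on |10>, 0 on |11>.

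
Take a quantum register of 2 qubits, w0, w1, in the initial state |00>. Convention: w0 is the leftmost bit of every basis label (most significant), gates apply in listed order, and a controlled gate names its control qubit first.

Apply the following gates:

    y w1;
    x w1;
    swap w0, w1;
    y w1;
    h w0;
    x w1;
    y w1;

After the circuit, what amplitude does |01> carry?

The amplitude on |01> is -sqrt(2)*I/2.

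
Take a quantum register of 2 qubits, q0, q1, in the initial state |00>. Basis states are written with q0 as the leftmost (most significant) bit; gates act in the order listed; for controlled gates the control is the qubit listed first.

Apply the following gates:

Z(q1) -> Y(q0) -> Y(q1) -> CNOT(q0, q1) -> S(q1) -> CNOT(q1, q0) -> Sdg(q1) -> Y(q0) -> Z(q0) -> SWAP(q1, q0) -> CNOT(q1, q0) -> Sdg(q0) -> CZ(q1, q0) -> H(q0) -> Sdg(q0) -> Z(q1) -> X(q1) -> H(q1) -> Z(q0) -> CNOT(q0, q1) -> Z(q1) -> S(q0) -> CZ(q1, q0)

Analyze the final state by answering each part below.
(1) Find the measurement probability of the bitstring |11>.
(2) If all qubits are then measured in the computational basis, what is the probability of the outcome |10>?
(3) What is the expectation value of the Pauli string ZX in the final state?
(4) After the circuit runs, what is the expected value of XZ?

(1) The probability of measuring |11> is 1/4.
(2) The probability of measuring |10> is 1/4.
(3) In the final state, ZX has expectation 1.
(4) The observable XZ averages to 1.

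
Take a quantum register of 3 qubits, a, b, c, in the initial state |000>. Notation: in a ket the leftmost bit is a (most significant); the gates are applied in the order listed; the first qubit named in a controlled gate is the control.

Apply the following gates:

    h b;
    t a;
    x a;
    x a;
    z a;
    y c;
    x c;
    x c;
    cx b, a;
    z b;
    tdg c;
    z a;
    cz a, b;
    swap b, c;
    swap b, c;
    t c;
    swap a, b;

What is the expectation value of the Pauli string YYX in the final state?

In the final state, YYX has expectation 0. Key observation: steps 14-15 multiply out to the identity, so the circuit reduces to the remaining gates.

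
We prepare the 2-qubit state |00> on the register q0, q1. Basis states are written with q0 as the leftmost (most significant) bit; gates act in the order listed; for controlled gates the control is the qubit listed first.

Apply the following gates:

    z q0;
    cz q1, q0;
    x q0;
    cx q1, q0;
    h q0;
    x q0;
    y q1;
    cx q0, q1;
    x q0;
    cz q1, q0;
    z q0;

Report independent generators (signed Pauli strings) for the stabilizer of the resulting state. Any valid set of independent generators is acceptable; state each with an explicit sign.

The stabilizer group can be generated by -XX, +ZZ, among other valid generating sets.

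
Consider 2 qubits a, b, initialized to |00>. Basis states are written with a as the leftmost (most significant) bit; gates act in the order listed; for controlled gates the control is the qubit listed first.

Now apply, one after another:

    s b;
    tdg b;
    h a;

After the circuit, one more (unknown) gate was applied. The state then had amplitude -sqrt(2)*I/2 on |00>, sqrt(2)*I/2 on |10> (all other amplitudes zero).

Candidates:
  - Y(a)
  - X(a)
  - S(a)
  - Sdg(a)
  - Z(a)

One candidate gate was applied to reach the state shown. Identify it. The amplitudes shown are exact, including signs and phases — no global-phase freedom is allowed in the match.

The applied gate was Y(a).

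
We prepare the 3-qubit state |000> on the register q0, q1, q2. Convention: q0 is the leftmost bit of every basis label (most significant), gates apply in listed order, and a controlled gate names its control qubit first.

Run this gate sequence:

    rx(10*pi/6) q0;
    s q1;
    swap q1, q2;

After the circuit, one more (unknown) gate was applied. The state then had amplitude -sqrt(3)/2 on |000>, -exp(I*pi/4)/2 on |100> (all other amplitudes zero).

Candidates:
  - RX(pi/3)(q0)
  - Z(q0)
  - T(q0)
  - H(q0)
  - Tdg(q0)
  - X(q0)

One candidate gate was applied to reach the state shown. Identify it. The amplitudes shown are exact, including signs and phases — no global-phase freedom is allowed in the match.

The applied gate was Tdg(q0).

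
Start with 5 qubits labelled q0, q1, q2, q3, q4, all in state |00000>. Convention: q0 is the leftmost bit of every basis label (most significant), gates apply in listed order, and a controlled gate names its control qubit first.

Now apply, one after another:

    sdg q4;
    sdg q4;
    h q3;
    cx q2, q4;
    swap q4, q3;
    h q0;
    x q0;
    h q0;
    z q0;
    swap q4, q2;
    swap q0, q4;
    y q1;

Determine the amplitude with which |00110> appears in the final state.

|00110> carries amplitude 0 in the final state. Key observation: steps 6-9 multiply out to the identity, so the circuit reduces to the remaining gates.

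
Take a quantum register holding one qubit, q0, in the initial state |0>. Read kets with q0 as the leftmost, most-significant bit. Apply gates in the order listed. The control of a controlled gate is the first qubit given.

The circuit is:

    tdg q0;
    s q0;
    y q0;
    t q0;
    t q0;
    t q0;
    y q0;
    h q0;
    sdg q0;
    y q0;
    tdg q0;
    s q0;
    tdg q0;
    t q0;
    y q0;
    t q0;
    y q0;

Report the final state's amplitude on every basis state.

After the circuit, the state carries amplitude sqrt(2)/2 on |0>, -sqrt(2)*I/2 on |1>.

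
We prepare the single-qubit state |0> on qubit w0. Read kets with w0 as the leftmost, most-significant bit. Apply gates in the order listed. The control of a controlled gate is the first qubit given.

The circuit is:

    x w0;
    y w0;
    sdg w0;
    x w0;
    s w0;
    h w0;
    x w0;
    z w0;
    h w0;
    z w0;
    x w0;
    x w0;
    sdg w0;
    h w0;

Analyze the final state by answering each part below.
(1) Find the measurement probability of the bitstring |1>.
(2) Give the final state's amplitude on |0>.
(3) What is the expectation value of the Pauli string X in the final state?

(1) A full measurement returns |1> with probability 1/2.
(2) The final state's coefficient on |0> equals -sqrt(2)/2.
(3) The expectation value of X is 1.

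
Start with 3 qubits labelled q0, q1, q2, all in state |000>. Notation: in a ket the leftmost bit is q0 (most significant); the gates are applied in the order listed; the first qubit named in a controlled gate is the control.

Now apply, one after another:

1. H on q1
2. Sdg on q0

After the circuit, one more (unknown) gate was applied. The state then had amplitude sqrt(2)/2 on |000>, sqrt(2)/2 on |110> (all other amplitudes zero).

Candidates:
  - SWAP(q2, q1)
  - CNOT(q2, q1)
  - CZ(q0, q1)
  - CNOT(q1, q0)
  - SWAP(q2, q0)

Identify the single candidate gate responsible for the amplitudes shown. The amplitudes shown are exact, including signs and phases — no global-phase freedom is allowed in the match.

It was CNOT(q1, q0) that produced the state shown.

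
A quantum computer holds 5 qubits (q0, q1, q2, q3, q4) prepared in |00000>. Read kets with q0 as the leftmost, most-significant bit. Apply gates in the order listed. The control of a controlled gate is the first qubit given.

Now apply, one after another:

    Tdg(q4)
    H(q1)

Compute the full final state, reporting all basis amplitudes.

After the circuit, the state carries amplitude sqrt(2)/2 on |00000>, sqrt(2)/2 on |01000>, and 0 on every other basis state.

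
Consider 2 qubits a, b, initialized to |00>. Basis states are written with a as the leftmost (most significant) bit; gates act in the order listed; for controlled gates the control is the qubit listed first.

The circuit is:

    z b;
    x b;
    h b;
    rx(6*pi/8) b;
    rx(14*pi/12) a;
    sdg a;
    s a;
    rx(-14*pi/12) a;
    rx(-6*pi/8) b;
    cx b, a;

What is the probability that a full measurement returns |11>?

The probability of measuring |11> is 1/2.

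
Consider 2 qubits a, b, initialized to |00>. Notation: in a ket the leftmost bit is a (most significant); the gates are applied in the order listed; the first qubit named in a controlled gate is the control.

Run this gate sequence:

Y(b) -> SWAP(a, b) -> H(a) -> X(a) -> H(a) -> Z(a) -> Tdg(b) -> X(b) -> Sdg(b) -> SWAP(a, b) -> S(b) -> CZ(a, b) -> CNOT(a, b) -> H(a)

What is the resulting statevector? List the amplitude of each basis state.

After the circuit, the state carries amplitude -sqrt(2)*I/2 on |00>, 0 on |01>, sqrt(2)*I/2 on |10>, 0 on |11>. Key observation: gates 3-6 undo each other exactly, leaving only the rest of the circuit to track.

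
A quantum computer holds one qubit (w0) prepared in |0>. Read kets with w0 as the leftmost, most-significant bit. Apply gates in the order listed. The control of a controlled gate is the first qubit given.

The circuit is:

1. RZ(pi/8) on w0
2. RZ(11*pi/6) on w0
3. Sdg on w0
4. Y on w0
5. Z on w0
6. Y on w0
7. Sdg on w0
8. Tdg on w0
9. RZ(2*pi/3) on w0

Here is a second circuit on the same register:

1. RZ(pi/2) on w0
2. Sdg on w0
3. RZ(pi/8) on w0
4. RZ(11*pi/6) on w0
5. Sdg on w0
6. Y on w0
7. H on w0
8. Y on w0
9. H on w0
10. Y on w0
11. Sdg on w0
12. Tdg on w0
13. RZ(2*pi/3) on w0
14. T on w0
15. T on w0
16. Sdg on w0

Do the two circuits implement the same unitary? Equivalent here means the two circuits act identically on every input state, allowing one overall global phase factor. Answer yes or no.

No — the two circuits implement different unitaries, even allowing a global phase.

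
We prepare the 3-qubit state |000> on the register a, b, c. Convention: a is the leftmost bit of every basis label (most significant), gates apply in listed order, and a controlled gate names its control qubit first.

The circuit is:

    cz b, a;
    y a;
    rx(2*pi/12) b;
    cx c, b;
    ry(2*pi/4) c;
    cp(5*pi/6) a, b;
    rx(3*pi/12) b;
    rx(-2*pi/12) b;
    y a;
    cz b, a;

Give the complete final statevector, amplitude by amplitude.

After the circuit, the state carries amplitude sqrt(4 - 2*sqrt(2))/16 + sqrt(6*sqrt(2) + 12)/16 + sqrt(2*sqrt(2) + 4)/8 - sqrt(6*sqrt(2) + 12)*exp(5*I*pi/6)/16 - sqrt(4 - 2*sqrt(2))*exp(5*I*pi/6)/16 + sqrt(2*sqrt(2) + 4)*exp(5*I*pi/6)/8 on |000>, sqrt(4 - 2*sqrt(2))/16 + sqrt(6*sqrt(2) + 12)/16 + sqrt(2*sqrt(2) + 4)/8 - sqrt(6*sqrt(2) + 12)*exp(5*I*pi/6)/16 - sqrt(4 - 2*sqrt(2))*exp(5*I*pi/6)/16 + sqrt(2*sqrt(2) + 4)*exp(5*I*pi/6)/8 on |001>, -I*sqrt(4 - 2*sqrt(2))/8 - I*sqrt(12 - 6*sqrt(2))/16 - sqrt(12 - 6*sqrt(2))*exp(I*pi/3)/16 + sqrt(4 - 2*sqrt(2))*exp(I*pi/3)/8 + sqrt(2*sqrt(2) + 4)*exp(I*pi/3)/16 + I*sqrt(2*sqrt(2) + 4)/16 on |010>, -I*sqrt(4 - 2*sqrt(2))/8 - I*sqrt(12 - 6*sqrt(2))/16 - sqrt(12 - 6*sqrt(2))*exp(I*pi/3)/16 + sqrt(4 - 2*sqrt(2))*exp(I*pi/3)/8 + sqrt(2*sqrt(2) + 4)*exp(I*pi/3)/16 + I*sqrt(2*sqrt(2) + 4)/16 on |011>, 0 on |100>, 0 on |101>, 0 on |110>, 0 on |111>.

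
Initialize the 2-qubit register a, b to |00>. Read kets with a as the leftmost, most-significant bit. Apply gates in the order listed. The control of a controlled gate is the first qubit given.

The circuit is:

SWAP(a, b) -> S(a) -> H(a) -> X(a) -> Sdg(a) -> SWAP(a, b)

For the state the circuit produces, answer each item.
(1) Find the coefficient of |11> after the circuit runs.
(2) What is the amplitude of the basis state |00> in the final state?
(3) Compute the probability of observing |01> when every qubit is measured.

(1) |11> carries amplitude 0 in the final state.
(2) |00> carries amplitude sqrt(2)/2 in the final state.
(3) A full measurement returns |01> with probability 1/2.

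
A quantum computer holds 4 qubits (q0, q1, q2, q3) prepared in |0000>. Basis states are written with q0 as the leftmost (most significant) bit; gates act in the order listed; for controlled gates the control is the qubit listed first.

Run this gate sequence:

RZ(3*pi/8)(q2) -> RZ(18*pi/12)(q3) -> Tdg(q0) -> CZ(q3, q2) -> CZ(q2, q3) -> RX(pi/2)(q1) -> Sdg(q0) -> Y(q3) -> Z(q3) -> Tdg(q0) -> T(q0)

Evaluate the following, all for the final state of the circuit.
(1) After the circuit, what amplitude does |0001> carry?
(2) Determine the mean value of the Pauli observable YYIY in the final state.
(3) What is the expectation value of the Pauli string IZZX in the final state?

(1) |0001> carries amplitude sqrt(2)*exp(9*I*pi/16)/2 in the final state.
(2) In the final state, YYIY has expectation 0.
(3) The expectation value of IZZX is 0.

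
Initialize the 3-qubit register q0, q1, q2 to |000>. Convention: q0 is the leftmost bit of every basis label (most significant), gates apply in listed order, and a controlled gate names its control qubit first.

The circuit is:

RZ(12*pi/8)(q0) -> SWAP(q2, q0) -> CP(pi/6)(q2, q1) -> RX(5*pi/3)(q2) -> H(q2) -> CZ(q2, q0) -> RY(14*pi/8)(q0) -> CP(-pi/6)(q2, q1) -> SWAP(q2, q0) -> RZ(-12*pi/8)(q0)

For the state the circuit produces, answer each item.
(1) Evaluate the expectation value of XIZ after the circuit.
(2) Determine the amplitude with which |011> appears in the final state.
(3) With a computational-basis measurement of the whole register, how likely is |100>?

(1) The observable XIZ averages to sqrt(6)/4.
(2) The amplitude on |011> is 0.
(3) A full measurement returns |100> with probability sqrt(2)/8 + 1/4.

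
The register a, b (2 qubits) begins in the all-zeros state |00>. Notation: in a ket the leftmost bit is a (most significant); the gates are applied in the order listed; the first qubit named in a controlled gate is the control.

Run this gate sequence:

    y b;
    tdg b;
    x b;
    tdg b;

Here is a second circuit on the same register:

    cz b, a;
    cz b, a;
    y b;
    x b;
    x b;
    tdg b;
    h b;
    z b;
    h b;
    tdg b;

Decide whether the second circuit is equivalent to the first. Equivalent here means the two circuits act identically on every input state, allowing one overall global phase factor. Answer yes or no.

Yes, they are equivalent — the unitaries differ by at most a global phase.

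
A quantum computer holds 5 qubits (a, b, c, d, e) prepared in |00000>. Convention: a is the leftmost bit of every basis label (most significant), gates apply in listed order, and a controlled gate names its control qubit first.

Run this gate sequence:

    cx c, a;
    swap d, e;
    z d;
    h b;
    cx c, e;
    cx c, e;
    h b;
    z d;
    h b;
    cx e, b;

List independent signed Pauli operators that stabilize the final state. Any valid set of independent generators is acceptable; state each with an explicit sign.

One valid set of independent stabilizer generators is +IXIII, +ZIIII, +IIZII, +IIIZI, +IIIIZ (any independent generating set of the same group is equally correct). Key observation: gates 3-8 undo each other exactly, leaving only the rest of the circuit to track.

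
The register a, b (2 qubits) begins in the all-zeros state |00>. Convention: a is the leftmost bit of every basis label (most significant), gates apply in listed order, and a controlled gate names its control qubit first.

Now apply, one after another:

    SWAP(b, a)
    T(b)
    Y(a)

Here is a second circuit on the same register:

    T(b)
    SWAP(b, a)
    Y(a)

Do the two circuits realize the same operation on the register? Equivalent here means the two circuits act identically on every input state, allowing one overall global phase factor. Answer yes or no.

No — the two circuits implement different unitaries, even allowing a global phase.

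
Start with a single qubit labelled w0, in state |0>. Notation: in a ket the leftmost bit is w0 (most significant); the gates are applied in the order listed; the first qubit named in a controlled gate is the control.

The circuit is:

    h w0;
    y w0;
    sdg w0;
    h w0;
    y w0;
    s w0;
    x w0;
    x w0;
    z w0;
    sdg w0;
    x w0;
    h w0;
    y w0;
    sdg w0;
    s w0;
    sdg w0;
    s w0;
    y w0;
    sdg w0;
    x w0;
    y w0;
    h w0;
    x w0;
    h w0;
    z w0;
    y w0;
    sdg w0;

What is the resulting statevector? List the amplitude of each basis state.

The resulting statevector has amplitude -sqrt(2)/2 on |0>, sqrt(2)*I/2 on |1>. Key observation: gates 22-25 undo each other exactly, leaving only the rest of the circuit to track.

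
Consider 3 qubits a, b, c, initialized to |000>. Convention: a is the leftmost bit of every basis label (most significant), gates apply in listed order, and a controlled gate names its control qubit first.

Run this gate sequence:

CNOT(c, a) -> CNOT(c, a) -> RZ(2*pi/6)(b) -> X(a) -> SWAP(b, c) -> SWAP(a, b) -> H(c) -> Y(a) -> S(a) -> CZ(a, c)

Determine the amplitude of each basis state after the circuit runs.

The final amplitudes are sqrt(2)*exp(5*I*pi/6)/2 on |110>, -sqrt(2)*exp(5*I*pi/6)/2 on |111>, and 0 on every other basis state. Key observation: gates 1-2 undo each other exactly, leaving only the rest of the circuit to track.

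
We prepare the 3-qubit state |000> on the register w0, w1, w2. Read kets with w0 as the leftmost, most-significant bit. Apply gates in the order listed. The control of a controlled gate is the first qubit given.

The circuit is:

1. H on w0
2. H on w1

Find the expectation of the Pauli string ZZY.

The observable ZZY averages to 0.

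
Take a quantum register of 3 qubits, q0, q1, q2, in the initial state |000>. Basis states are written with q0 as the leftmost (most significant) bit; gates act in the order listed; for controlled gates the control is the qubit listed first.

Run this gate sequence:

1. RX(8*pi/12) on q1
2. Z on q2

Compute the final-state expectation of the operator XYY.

The observable XYY averages to 0.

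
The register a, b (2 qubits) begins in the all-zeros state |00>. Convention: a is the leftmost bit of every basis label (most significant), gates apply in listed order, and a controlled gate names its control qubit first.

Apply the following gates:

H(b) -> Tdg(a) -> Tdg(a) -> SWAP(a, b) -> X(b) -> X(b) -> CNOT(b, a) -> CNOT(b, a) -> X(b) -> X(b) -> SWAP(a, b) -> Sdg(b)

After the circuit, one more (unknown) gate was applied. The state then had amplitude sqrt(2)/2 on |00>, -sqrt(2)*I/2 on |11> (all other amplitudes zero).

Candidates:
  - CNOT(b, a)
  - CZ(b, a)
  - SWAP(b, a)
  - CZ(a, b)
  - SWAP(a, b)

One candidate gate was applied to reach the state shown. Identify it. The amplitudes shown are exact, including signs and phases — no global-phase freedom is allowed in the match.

It was CNOT(b, a) that produced the state shown. Key observation: steps 4-11 multiply out to the identity, so the circuit reduces to the remaining gates.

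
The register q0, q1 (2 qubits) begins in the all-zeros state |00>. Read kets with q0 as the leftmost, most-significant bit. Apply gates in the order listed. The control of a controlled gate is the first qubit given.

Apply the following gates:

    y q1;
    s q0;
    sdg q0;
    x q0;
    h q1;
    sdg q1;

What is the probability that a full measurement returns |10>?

A full measurement returns |10> with probability 1/2.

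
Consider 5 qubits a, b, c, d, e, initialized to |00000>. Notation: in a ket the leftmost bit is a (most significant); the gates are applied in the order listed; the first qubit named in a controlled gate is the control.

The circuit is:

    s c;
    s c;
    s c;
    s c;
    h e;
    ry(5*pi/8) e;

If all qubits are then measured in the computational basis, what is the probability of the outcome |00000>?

A full measurement returns |00000> with probability 1/2 - sqrt(sqrt(2) + 2)/4. Key observation: the block from step 1 through step 4 cancels to the identity and can be dropped.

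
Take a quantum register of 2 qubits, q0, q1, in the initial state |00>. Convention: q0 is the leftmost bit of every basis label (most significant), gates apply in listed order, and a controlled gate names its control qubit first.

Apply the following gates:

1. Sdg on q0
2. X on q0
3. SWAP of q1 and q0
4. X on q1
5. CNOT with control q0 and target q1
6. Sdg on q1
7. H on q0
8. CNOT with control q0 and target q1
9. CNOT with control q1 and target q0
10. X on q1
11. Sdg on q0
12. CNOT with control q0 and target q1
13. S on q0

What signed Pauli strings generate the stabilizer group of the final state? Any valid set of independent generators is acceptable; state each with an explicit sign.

The stabilizer group can be generated by +IX, +ZI, among other valid generating sets.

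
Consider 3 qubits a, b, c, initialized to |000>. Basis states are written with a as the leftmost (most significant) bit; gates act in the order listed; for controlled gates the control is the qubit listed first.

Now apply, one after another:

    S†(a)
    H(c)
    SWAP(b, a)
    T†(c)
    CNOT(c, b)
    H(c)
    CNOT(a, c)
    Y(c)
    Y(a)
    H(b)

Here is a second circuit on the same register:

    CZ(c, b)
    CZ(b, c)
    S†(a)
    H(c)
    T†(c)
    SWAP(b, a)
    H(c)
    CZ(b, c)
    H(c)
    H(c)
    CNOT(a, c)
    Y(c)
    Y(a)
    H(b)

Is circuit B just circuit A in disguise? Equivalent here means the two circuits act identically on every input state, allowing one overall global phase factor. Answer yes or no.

No, they are not equivalent — no single phase factor reconciles the two unitaries.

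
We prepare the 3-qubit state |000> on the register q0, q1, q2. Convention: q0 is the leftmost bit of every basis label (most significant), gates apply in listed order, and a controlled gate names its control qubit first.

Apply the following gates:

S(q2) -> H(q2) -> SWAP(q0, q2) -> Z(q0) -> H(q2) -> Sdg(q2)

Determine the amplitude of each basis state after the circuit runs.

The resulting statevector has amplitude 1/2 on |000>, -I/2 on |001>, 0 on |010>, 0 on |011>, -1/2 on |100>, I/2 on |101>, 0 on |110>, 0 on |111>.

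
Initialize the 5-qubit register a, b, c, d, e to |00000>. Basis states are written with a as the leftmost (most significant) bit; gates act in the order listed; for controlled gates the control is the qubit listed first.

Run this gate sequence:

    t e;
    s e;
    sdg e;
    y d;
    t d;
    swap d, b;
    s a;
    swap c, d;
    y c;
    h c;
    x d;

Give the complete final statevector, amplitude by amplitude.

The final amplitudes are -sqrt(2)*exp(I*pi/4)/2 on |01010>, sqrt(2)*exp(I*pi/4)/2 on |01110>, and 0 on every other basis state. Key observation: steps 2-3 multiply out to the identity, so the circuit reduces to the remaining gates.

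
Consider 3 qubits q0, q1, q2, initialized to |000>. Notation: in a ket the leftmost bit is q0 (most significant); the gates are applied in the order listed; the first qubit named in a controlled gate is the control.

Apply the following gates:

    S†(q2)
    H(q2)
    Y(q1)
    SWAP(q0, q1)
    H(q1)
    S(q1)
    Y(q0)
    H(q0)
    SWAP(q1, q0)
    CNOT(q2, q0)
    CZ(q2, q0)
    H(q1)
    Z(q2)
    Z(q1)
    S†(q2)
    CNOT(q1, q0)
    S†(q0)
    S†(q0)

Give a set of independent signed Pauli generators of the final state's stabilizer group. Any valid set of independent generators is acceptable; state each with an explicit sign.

The stabilizer group can be generated by -YII, -IIX, +IZI, among other valid generating sets.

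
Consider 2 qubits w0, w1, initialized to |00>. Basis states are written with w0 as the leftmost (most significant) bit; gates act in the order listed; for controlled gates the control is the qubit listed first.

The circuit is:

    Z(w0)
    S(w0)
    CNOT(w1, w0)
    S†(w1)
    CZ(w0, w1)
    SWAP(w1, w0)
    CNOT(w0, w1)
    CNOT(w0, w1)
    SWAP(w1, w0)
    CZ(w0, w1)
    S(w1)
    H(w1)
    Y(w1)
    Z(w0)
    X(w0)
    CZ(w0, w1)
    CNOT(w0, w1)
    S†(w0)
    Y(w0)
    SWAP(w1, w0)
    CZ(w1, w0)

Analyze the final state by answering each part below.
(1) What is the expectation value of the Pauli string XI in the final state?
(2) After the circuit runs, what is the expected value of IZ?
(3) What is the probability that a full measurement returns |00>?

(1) The observable XI averages to 1.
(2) The observable IZ averages to 1.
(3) A full measurement returns |00> with probability 1/2.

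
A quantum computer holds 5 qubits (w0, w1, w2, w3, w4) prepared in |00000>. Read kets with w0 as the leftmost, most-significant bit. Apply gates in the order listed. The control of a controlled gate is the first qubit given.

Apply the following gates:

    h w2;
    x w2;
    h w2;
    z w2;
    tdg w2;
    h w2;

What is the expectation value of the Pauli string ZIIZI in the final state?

The expectation value of ZIIZI is 1. Key observation: steps 1-4 multiply out to the identity, so the circuit reduces to the remaining gates.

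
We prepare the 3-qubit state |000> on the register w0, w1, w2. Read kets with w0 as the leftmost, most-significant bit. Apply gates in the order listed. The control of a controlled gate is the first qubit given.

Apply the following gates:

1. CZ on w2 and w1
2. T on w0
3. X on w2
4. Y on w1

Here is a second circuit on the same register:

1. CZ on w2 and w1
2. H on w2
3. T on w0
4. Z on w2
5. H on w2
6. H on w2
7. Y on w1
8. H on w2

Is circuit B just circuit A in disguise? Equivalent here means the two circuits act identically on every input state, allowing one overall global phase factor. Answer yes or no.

Yes, they are equivalent — the unitaries differ by at most a global phase.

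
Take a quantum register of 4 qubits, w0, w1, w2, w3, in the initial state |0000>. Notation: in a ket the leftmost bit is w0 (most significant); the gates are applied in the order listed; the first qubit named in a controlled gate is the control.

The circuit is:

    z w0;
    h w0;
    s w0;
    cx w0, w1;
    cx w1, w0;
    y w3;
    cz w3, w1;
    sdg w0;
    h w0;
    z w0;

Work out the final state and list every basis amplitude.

The final amplitudes are I/2 on |0001>, 1/2 on |0101>, -I/2 on |1001>, -1/2 on |1101>, and 0 on every other basis state.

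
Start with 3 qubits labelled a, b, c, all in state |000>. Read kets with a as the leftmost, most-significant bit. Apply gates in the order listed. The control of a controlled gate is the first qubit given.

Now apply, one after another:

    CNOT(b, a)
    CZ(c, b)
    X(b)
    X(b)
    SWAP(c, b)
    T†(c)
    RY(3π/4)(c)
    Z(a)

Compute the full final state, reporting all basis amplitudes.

After the circuit, the state carries amplitude sqrt(2 - sqrt(2))/2 on |000>, sqrt(sqrt(2) + 2)/2 on |001>, and 0 on every other basis state. Key observation: gates 3-4 undo each other exactly, leaving only the rest of the circuit to track.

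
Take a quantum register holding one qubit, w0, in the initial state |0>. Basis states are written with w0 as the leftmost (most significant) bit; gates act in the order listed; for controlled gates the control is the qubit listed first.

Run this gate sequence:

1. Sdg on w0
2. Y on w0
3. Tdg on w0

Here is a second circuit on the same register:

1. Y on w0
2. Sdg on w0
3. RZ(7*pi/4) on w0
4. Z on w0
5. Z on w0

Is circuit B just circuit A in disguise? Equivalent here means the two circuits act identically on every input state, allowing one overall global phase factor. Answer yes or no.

No — the two circuits implement different unitaries, even allowing a global phase.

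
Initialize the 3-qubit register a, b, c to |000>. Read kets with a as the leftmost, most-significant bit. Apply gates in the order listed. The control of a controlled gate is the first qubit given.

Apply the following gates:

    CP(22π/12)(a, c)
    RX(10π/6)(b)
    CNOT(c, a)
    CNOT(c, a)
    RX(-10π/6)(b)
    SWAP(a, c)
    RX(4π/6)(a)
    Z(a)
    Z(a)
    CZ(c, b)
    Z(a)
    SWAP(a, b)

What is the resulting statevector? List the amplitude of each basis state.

The final amplitudes are 1/2 on |000>, sqrt(3)*I/2 on |010>, and 0 on every other basis state. Key observation: steps 2-5 multiply out to the identity, so the circuit reduces to the remaining gates.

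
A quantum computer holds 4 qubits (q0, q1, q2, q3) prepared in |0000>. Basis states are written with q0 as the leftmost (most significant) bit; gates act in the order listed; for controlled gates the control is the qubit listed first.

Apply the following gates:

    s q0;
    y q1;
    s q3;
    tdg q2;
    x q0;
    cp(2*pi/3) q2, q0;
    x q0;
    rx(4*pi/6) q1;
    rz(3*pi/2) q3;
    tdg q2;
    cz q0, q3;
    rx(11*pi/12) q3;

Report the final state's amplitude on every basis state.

After the circuit, the state carries amplitude (-sqrt(3*sqrt(2) + 6)/8 + 3*sqrt(2 - sqrt(2))/8)*exp(I*pi/4) on |0000>, (sqrt(6 - 3*sqrt(2))/8 + 3*sqrt(sqrt(2) + 2)/8)*exp(3*I*pi/4) on |0001>, (-sqrt(sqrt(2) + 2)/8 + sqrt(6 - 3*sqrt(2))/8)*exp(3*I*pi/4) on |0100>, (-sqrt(3*sqrt(2) + 6)/8 - sqrt(2 - sqrt(2))/8)*exp(I*pi/4) on |0101>, and 0 on every other basis state.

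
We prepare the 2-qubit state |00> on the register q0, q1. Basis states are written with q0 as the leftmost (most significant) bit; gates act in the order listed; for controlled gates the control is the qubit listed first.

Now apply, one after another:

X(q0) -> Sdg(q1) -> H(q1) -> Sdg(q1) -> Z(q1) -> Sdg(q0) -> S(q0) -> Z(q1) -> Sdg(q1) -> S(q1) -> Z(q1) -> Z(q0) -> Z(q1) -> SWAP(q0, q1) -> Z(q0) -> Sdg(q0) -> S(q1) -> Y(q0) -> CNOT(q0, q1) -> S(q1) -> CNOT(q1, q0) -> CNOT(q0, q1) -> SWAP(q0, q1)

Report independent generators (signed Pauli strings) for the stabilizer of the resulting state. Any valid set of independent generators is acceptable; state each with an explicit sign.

The stabilizer group can be generated by +YI, -IZ, among other valid generating sets. Key observation: the block from step 8 through step 11 cancels to the identity and can be dropped.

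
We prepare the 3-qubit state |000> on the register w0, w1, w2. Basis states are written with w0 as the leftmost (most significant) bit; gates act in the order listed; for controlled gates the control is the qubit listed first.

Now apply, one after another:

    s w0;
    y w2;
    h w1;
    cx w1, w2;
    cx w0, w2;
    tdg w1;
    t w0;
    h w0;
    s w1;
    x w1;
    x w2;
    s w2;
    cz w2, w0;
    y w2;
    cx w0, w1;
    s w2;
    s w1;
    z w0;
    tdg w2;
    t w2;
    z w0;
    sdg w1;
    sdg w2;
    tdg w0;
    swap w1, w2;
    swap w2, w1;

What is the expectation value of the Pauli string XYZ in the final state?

In the final state, XYZ has expectation 0.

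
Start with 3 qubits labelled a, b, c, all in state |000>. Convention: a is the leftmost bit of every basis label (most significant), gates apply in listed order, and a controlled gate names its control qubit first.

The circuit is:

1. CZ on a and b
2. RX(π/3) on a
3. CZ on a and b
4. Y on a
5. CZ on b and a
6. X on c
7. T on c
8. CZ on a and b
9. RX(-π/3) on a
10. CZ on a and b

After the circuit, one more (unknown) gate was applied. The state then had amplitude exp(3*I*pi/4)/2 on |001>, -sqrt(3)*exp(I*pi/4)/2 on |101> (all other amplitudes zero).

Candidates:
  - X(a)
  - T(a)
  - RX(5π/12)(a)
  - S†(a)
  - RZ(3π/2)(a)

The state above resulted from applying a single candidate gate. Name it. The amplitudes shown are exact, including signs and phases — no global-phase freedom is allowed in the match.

It was X(a) that produced the state shown.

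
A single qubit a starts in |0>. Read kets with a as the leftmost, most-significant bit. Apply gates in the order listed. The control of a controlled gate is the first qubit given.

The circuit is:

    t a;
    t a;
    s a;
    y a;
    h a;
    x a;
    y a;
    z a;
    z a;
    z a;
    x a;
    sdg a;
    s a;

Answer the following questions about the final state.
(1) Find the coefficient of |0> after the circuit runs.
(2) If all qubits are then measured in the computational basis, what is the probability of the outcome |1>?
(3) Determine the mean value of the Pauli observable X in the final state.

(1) The final state's coefficient on |0> equals -sqrt(2)/2.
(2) Outcome |1> occurs with probability 1/2.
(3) The expectation value of X is -1.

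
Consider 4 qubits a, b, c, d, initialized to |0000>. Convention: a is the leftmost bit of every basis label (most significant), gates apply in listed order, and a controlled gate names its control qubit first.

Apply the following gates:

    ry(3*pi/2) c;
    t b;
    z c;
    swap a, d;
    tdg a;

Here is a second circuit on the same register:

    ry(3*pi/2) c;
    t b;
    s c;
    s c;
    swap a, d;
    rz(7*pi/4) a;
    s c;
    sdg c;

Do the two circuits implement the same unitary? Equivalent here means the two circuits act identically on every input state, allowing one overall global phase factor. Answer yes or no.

Yes, they are equivalent — the unitaries differ by at most a global phase.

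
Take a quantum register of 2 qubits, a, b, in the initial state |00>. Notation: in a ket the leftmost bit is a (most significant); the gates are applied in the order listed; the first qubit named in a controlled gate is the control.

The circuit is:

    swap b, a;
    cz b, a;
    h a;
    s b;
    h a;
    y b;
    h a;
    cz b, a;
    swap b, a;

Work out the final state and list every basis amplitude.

The resulting statevector has amplitude 0 on |00>, 0 on |01>, sqrt(2)*I/2 on |10>, -sqrt(2)*I/2 on |11>.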